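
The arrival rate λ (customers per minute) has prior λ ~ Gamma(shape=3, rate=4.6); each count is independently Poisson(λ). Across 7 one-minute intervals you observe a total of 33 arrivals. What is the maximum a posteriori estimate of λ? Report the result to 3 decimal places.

Σxᵢ = 33, n = 7.
Posterior ∝ λ^2e^(−4.6λ) · λ^33e^(−7λ) = λ^35e^(−11.6λ), i.e. Gamma(shape=36, rate=11.6).
The mode of a Gamma(a, b) with a ≥ 1 (shape–rate) is (a−1)/b = 35/11.6 ≈ 3.017.

λ̂_MAP = 3.017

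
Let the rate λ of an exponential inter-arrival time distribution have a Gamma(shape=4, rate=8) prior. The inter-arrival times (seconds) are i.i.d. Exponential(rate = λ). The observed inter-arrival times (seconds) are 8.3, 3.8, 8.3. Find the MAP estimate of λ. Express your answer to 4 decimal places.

The Exponential(rate=λ) likelihood is ∝ λ^n e^(−λΣtᵢ). Here n = 3 and Σtᵢ = 8.3 + 3.8 + 8.3 = 20.4.
Posterior ∝ λ^3e^(−8λ) · λ^3e^(−20.4λ) = λ^6e^(−28.4λ), i.e. Gamma(7, 28.4).
Mode = (a−1)/b = 6/28.4 ≈ 0.2113.

λ̂_MAP = 0.2113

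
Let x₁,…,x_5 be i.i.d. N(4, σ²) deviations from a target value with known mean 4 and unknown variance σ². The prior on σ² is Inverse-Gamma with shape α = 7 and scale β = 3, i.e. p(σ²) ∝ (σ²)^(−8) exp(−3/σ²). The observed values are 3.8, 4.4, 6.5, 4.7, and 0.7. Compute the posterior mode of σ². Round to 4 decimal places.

σ̂²_MAP = 1.1348

Sum of squared deviations about the known mean: SS = (3.8−4)² + (4.4−4)² + (6.5−4)² + (4.7−4)² + (0.7−4)² = 17.83.
The Normal likelihood contributes (σ²)^(−n/2) exp(−SS/(2σ²)), so the posterior is Inverse-Gamma(α + n/2, β + SS/2) = Inverse-Gamma(9.5, 11.915).
The mode of Inverse-Gamma(a, b) is b/(a+1) = 11.915/10.5 ≈ 1.1348.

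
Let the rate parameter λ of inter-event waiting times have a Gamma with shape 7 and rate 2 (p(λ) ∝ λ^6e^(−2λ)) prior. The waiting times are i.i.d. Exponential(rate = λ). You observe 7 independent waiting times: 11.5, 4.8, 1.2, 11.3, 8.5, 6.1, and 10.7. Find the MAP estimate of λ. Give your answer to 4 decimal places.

λ̂_MAP = 0.2317

The Exponential(rate=λ) likelihood is ∝ λ^n e^(−λΣtᵢ). Here n = 7 and Σtᵢ = 11.5 + 4.8 + 1.2 + 11.3 + 8.5 + 6.1 + 10.7 = 54.1.
Posterior ∝ λ^6e^(−2λ) · λ^7e^(−54.1λ) = λ^13e^(−56.1λ), i.e. Gamma(14, 56.1).
Mode = (a−1)/b = 13/56.1 ≈ 0.2317.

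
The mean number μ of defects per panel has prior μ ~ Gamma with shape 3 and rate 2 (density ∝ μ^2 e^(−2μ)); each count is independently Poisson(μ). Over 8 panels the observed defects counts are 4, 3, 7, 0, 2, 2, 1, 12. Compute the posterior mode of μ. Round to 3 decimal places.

Σxᵢ = 4+3+7+0+2+2+1+12 = 31, with n = 8.
Posterior ∝ μ^2e^(−2μ) · μ^31e^(−8μ) = μ^33e^(−10μ), i.e. Gamma(shape=34, rate=10).
The mode of a Gamma(a, b) with a ≥ 1 (shape–rate) is (a−1)/b = 33/10 ≈ 3.300.

μ̂_MAP = 3.300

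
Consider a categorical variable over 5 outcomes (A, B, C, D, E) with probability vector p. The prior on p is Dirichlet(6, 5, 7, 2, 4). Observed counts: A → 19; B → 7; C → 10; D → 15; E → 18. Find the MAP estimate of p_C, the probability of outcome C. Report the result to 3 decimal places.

The posterior is Dirichlet(αᵢ + nᵢ) = Dirichlet(25, 12, 17, 17, 22).
For a Dirichlet(a₁,…,a_K) with all aᵢ > 1, the mode has j-th component (aⱼ − 1)/(Σaᵢ − K).
Here Σaᵢ = 93 and K = 5, so p_C = (17 − 1)/(93 − 5) = 16/88 ≈ 0.182.

MAP estimate of p_C = 0.182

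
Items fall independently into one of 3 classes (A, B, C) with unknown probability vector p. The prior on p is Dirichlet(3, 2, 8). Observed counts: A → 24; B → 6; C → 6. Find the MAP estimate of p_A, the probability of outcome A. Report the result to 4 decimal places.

MAP estimate of p_A = 0.5652

The posterior is Dirichlet(αᵢ + nᵢ) = Dirichlet(27, 8, 14).
For a Dirichlet(a₁,…,a_K) with all aᵢ > 1, the mode has j-th component (aⱼ − 1)/(Σaᵢ − K).
Here Σaᵢ = 49 and K = 3, so p_A = (27 − 1)/(49 − 3) = 26/46 ≈ 0.5652.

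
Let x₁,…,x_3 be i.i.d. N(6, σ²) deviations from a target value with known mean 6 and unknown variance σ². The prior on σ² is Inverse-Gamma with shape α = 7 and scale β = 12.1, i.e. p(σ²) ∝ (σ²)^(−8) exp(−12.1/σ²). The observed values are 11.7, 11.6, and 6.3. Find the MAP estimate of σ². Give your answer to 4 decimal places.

σ̂²_MAP = 4.6389

Sum of squared deviations about the known mean: SS = (11.7−6)² + (11.6−6)² + (6.3−6)² = 63.94.
The Normal likelihood contributes (σ²)^(−n/2) exp(−SS/(2σ²)), so the posterior is Inverse-Gamma(α + n/2, β + SS/2) = Inverse-Gamma(8.5, 44.07).
The mode of Inverse-Gamma(a, b) is b/(a+1) = 44.07/9.5 ≈ 4.6389.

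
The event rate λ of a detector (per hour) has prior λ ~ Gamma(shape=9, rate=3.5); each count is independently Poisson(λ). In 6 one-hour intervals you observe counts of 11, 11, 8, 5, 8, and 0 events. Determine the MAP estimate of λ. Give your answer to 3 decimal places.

λ̂_MAP = 5.368

Σxᵢ = 11+11+8+5+8+0 = 43, with n = 6.
Posterior ∝ λ^8e^(−3.5λ) · λ^43e^(−6λ) = λ^51e^(−9.5λ), i.e. Gamma(shape=52, rate=9.5).
The mode of a Gamma(a, b) with a ≥ 1 (shape–rate) is (a−1)/b = 51/9.5 ≈ 5.368.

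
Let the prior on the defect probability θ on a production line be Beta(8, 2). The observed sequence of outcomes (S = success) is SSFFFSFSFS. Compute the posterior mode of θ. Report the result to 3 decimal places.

θ̂_MAP = 0.667

Prior: Beta(8, 2).
Data: 5 successes in 10 trials (from the sequence). The binomial likelihood contributes θ^5(1−θ)^5, so the posterior is Beta(8+5, 2+5) = Beta(13, 7).
For Beta(a, b) with a, b > 1 the mode is (a−1)/(a+b−2) = 12/18 ≈ 0.667.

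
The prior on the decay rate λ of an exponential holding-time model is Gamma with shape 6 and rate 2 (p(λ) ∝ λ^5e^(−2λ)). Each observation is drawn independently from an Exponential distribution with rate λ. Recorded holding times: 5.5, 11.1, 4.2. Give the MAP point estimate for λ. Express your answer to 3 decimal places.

The Exponential(rate=λ) likelihood is ∝ λ^n e^(−λΣtᵢ). Here n = 3 and Σtᵢ = 5.5 + 11.1 + 4.2 = 20.8.
Posterior ∝ λ^5e^(−2λ) · λ^3e^(−20.8λ) = λ^8e^(−22.8λ), i.e. Gamma(9, 22.8).
Mode = (a−1)/b = 8/22.8 ≈ 0.351.

λ̂_MAP = 0.351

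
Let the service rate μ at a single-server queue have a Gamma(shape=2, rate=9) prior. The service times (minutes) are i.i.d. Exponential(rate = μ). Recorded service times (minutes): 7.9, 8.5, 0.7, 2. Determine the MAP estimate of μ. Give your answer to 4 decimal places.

μ̂_MAP = 0.1779

The Exponential(rate=μ) likelihood is ∝ μ^n e^(−μΣtᵢ). Here n = 4 and Σtᵢ = 7.9 + 8.5 + 0.7 + 2 = 19.1.
Posterior ∝ μe^(−9μ) · μ^4e^(−19.1μ) = μ^5e^(−28.1μ), i.e. Gamma(6, 28.1).
Mode = (a−1)/b = 5/28.1 ≈ 0.1779.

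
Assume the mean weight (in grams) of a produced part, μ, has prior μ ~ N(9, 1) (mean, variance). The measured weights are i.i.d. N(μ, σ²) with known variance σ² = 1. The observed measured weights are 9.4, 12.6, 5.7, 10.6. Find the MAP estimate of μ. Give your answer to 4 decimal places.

μ̂_MAP = 9.4600

n = 4; x̄ = (9.4 + 12.6 + 5.7 + 10.6)/4 = 38.3/4 = 9.575.
For a Normal prior and Normal likelihood with known variance, the posterior is Normal; its mode equals its mean, the precision-weighted average.
Prior precision 1/σ₀² = 1/1 = 1; data precision n/σ² = 4/1 = 4.
μ̂ = (1·9 + 4·9.575) / (1 + 4) = 47.3/5 = 9.4600.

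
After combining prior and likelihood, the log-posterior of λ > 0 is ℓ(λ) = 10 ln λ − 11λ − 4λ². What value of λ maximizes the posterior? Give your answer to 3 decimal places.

λ̂_MAP = 0.625

ℓ'(λ) = 10/λ − 11 − 8λ. Setting this to zero and multiplying by λ: 8λ² + 11λ − 10 = 0.
λ = (−11 + √(11² + 4·8·10)) / (2·8) = (−11 + √441) / 16 = (−11 + 21)/16 = 5/8.
ℓ''(λ) = −10/λ² − 8 < 0, confirming a maximum.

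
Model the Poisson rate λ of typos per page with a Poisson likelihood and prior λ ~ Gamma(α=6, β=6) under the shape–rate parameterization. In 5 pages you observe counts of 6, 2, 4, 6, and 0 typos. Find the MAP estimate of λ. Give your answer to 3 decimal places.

λ̂_MAP = 2.091

Σxᵢ = 6+2+4+6+0 = 18, with n = 5.
Posterior ∝ λ^5e^(−6λ) · λ^18e^(−5λ) = λ^23e^(−11λ), i.e. Gamma(shape=24, rate=11).
The mode of a Gamma(a, b) with a ≥ 1 (shape–rate) is (a−1)/b = 23/11 ≈ 2.091.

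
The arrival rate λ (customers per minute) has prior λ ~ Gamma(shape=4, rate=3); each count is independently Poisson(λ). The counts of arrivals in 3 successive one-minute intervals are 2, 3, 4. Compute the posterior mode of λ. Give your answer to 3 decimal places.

λ̂_MAP = 2.000

Σxᵢ = 2+3+4 = 9, with n = 3.
Posterior ∝ λ^3e^(−3λ) · λ^9e^(−3λ) = λ^12e^(−6λ), i.e. Gamma(shape=13, rate=6).
The mode of a Gamma(a, b) with a ≥ 1 (shape–rate) is (a−1)/b = 12/6 ≈ 2.000.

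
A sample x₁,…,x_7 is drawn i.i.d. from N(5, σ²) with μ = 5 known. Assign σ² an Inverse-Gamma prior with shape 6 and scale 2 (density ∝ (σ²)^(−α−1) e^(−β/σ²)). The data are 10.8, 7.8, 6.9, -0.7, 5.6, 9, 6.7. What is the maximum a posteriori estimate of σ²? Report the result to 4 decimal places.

σ̂²_MAP = 4.8014

Sum of squared deviations about the known mean: SS = (10.8−5)² + (7.8−5)² + (6.9−5)² + (-0.7−5)² + (5.6−5)² + (9−5)² + (6.7−5)² = 96.83.
The Normal likelihood contributes (σ²)^(−n/2) exp(−SS/(2σ²)), so the posterior is Inverse-Gamma(α + n/2, β + SS/2) = Inverse-Gamma(9.5, 50.415).
The mode of Inverse-Gamma(a, b) is b/(a+1) = 50.415/10.5 ≈ 4.8014.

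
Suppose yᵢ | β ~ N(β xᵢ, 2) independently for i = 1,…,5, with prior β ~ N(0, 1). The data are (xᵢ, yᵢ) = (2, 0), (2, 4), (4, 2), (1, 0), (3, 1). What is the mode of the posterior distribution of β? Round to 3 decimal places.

β̂_MAP = 0.528

log p(β | y) = −Σ(yᵢ − βxᵢ)²/(2·2) − β²/(2·1) + const.
Setting the derivative to zero: Σxᵢ(yᵢ − βxᵢ)/2 − β/1 = 0, so β = Σxᵢyᵢ / (Σxᵢ² + σ²/τ²).
Σxᵢyᵢ = 2·0 + 2·4 + 4·2 + 1·0 + 3·1 = 19; Σxᵢ² = 34; σ²/τ² = 2.
β̂_MAP = 19 / (34 + 2) = 19/36 ≈ 0.528.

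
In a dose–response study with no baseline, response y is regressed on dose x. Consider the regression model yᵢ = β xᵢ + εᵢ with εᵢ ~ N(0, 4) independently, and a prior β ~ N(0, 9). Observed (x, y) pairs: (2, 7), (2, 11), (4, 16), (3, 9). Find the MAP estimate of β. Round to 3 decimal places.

β̂_MAP = 3.797

log p(β | y) = −Σ(yᵢ − βxᵢ)²/(2·4) − β²/(2·9) + const.
Setting the derivative to zero: Σxᵢ(yᵢ − βxᵢ)/4 − β/9 = 0, so β = Σxᵢyᵢ / (Σxᵢ² + σ²/τ²).
Σxᵢyᵢ = 2·7 + 2·11 + 4·16 + 3·9 = 127; Σxᵢ² = 33; σ²/τ² = 4/9.
β̂_MAP = 127 / (33 + 4/9) = 127/(301/9) = 1143/301 ≈ 3.797.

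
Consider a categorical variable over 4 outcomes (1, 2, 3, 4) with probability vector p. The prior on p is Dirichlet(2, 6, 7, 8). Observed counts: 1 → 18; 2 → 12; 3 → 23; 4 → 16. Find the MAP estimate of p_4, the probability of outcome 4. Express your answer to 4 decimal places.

The posterior is Dirichlet(αᵢ + nᵢ) = Dirichlet(20, 18, 30, 24).
For a Dirichlet(a₁,…,a_K) with all aᵢ > 1, the mode has j-th component (aⱼ − 1)/(Σaᵢ − K).
Here Σaᵢ = 92 and K = 4, so p_4 = (24 − 1)/(92 − 4) = 23/88 ≈ 0.2614.

MAP estimate: 0.2614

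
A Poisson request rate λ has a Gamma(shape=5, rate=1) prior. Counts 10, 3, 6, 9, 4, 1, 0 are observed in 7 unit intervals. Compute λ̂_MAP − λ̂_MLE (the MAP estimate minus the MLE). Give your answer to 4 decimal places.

Σxᵢ = 33. Posterior is Gamma(38, 8); MAP = (38−1)/8 = 37/8 ≈ 4.62500.
MLE = x̄ = 33/7 ≈ 4.71429.
Difference = 37/8 − 33/7 = -5/56 ≈ -0.0893.

MAP − MLE = -0.0893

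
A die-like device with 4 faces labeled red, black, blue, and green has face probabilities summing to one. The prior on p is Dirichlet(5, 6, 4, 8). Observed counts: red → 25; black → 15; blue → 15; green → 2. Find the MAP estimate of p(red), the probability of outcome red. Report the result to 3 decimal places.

MAP estimate of p(red) = 0.382

The posterior is Dirichlet(αᵢ + nᵢ) = Dirichlet(30, 21, 19, 10).
For a Dirichlet(a₁,…,a_K) with all aᵢ > 1, the mode has j-th component (aⱼ − 1)/(Σaᵢ − K).
Here Σaᵢ = 80 and K = 4, so p(red) = (30 − 1)/(80 − 4) = 29/76 ≈ 0.382.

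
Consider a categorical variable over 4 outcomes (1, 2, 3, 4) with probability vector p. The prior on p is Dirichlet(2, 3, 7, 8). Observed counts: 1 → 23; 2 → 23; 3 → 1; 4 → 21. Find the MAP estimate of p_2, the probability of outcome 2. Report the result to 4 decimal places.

The posterior is Dirichlet(αᵢ + nᵢ) = Dirichlet(25, 26, 8, 29).
For a Dirichlet(a₁,…,a_K) with all aᵢ > 1, the mode has j-th component (aⱼ − 1)/(Σaᵢ − K).
Here Σaᵢ = 88 and K = 4, so p_2 = (26 − 1)/(88 − 4) = 25/84 ≈ 0.2976.

MAP estimate: 0.2976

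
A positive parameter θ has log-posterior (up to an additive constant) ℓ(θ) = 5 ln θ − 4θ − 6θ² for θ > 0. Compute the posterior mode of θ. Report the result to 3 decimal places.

θ̂_MAP = 0.500

ℓ'(θ) = 5/θ − 4 − 12θ. Setting this to zero and multiplying by θ: 12θ² + 4θ − 5 = 0.
θ = (−4 + √(4² + 4·12·5)) / (2·12) = (−4 + √256) / 24 = (−4 + 16)/24 = 1/2.
ℓ''(θ) = −5/θ² − 12 < 0, confirming a maximum.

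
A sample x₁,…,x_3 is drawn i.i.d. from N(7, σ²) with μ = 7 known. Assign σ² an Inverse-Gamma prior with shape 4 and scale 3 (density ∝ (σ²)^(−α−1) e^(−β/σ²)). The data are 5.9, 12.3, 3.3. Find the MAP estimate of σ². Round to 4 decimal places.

σ̂²_MAP = 3.7685

Sum of squared deviations about the known mean: SS = (5.9−7)² + (12.3−7)² + (3.3−7)² = 42.99.
The Normal likelihood contributes (σ²)^(−n/2) exp(−SS/(2σ²)), so the posterior is Inverse-Gamma(α + n/2, β + SS/2) = Inverse-Gamma(5.5, 24.495).
The mode of Inverse-Gamma(a, b) is b/(a+1) = 24.495/6.5 ≈ 3.7685.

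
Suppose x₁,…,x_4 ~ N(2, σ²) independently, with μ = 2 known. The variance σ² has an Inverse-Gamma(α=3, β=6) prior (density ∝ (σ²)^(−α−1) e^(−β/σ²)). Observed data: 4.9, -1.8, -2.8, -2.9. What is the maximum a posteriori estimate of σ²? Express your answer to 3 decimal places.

Sum of squared deviations about the known mean: SS = (4.9−2)² + (-1.8−2)² + (-2.8−2)² + (-2.9−2)² = 69.9.
The Normal likelihood contributes (σ²)^(−n/2) exp(−SS/(2σ²)), so the posterior is Inverse-Gamma(α + n/2, β + SS/2) = Inverse-Gamma(5, 40.95).
The mode of Inverse-Gamma(a, b) is b/(a+1) = 40.95/6 ≈ 6.825.

σ̂²_MAP = 6.825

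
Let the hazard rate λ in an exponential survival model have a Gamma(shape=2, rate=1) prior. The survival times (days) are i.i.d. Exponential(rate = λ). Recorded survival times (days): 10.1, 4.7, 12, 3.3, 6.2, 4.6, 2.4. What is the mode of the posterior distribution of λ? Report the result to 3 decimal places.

λ̂_MAP = 0.181

The Exponential(rate=λ) likelihood is ∝ λ^n e^(−λΣtᵢ). Here n = 7 and Σtᵢ = 10.1 + 4.7 + 12 + 3.3 + 6.2 + 4.6 + 2.4 = 43.3.
Posterior ∝ λe^(−1λ) · λ^7e^(−43.3λ) = λ^8e^(−44.3λ), i.e. Gamma(9, 44.3).
Mode = (a−1)/b = 8/44.3 ≈ 0.181.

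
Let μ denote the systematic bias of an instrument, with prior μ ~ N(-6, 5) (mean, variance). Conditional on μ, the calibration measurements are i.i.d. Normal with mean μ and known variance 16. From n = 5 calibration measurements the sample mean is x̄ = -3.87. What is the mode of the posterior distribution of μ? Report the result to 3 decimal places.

n = 5, x̄ = -3.87.
For a Normal prior and Normal likelihood with known variance, the posterior is Normal; its mode equals its mean, the precision-weighted average.
Prior precision 1/σ₀² = 1/5 = 0.2; data precision n/σ² = 5/16 = 0.3125.
μ̂ = (0.2·(-6) + 0.3125·(-3.87)) / (0.2 + 0.3125) = (-2.409375)/0.5125 = -771/164 ≈ -4.701.

μ̂_MAP = -4.701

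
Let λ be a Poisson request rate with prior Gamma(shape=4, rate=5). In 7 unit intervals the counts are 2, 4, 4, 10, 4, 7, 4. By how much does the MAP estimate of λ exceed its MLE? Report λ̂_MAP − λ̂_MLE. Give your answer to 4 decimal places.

Σxᵢ = 35. Posterior is Gamma(39, 12); MAP = (39−1)/12 = 38/12 ≈ 3.16667.
MLE = x̄ = 35/7 ≈ 5.00000.
Difference = 38/12 − 35/7 = -11/6 ≈ -1.8333.

MAP − MLE = -1.8333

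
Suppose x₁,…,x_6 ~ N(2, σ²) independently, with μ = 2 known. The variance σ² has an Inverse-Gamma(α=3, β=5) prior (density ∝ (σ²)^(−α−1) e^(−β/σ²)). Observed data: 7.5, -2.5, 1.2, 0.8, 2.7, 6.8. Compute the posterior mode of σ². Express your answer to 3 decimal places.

σ̂²_MAP = 6.151

Sum of squared deviations about the known mean: SS = (7.5−2)² + (-2.5−2)² + (1.2−2)² + (0.8−2)² + (2.7−2)² + (6.8−2)² = 76.11.
The Normal likelihood contributes (σ²)^(−n/2) exp(−SS/(2σ²)), so the posterior is Inverse-Gamma(α + n/2, β + SS/2) = Inverse-Gamma(6, 43.055).
The mode of Inverse-Gamma(a, b) is b/(a+1) = 43.055/7 ≈ 6.151.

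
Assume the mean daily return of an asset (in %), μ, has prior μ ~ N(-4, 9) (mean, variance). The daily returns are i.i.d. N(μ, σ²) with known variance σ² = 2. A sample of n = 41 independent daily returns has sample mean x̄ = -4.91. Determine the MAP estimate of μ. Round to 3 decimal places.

μ̂_MAP = -4.905

n = 41, x̄ = -4.91.
For a Normal prior and Normal likelihood with known variance, the posterior is Normal; its mode equals its mean, the precision-weighted average.
Prior precision 1/σ₀² = 1/9; data precision n/σ² = 41/2 = 20.5.
μ̂ = ((1/9)·(-4) + 20.5·(-4.91)) / (1/9 + 20.5) = (-181979/1800)/(371/18) = -25997/5300 ≈ -4.905.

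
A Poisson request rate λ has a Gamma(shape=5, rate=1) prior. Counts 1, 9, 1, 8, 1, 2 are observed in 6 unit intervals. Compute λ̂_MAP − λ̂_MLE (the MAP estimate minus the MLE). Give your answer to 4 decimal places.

MAP − MLE = 0.0476

Σxᵢ = 22. Posterior is Gamma(27, 7); MAP = (27−1)/7 = 26/7 ≈ 3.71429.
MLE = x̄ = 22/6 ≈ 3.66667.
Difference = 26/7 − 22/6 = 1/21 ≈ 0.0476.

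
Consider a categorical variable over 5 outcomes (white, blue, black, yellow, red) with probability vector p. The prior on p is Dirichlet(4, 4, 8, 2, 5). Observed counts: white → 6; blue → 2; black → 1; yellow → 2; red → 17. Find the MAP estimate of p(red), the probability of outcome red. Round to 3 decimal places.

The posterior is Dirichlet(αᵢ + nᵢ) = Dirichlet(10, 6, 9, 4, 22).
For a Dirichlet(a₁,…,a_K) with all aᵢ > 1, the mode has j-th component (aⱼ − 1)/(Σaᵢ − K).
Here Σaᵢ = 51 and K = 5, so p(red) = (22 − 1)/(51 − 5) = 21/46 ≈ 0.457.

MAP estimate of p(red) = 0.457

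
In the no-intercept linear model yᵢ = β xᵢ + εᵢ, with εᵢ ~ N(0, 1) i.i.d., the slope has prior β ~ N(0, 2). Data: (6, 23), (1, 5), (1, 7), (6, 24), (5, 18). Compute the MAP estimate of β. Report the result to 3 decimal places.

β̂_MAP = 3.859

log p(β | y) = −Σ(yᵢ − βxᵢ)²/(2·1) − β²/(2·2) + const.
Setting the derivative to zero: Σxᵢ(yᵢ − βxᵢ)/1 − β/2 = 0, so β = Σxᵢyᵢ / (Σxᵢ² + σ²/τ²).
Σxᵢyᵢ = 6·23 + 1·5 + 1·7 + 6·24 + 5·18 = 384; Σxᵢ² = 99; σ²/τ² = 0.5.
β̂_MAP = 384 / (99 + 0.5) = 384/99.5 ≈ 3.859.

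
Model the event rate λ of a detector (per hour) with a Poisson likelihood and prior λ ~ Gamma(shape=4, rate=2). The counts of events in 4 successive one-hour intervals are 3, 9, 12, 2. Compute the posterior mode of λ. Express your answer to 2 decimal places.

Σxᵢ = 3+9+12+2 = 26, with n = 4.
Posterior ∝ λ^3e^(−2λ) · λ^26e^(−4λ) = λ^29e^(−6λ), i.e. Gamma(shape=30, rate=6).
The mode of a Gamma(a, b) with a ≥ 1 (shape–rate) is (a−1)/b = 29/6 ≈ 4.83.

λ̂_MAP = 4.83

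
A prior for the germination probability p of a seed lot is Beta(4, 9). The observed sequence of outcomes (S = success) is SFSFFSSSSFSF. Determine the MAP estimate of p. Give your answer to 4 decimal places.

p̂_MAP = 0.4348

Prior: Beta(4, 9).
Data: 7 successes in 12 trials (from the sequence). The binomial likelihood contributes p^7(1−p)^5, so the posterior is Beta(4+7, 9+5) = Beta(11, 14).
For Beta(a, b) with a, b > 1 the mode is (a−1)/(a+b−2) = 10/23 ≈ 0.4348.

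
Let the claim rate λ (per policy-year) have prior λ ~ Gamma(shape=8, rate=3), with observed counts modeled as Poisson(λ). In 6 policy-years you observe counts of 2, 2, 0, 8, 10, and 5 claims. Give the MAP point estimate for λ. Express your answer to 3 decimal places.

λ̂_MAP = 3.778

Σxᵢ = 2+2+0+8+10+5 = 27, with n = 6.
Posterior ∝ λ^7e^(−3λ) · λ^27e^(−6λ) = λ^34e^(−9λ), i.e. Gamma(shape=35, rate=9).
The mode of a Gamma(a, b) with a ≥ 1 (shape–rate) is (a−1)/b = 34/9 ≈ 3.778.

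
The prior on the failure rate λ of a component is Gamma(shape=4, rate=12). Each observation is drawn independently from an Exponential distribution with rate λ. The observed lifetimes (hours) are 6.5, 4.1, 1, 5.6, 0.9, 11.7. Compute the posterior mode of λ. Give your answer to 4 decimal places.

λ̂_MAP = 0.2153

The Exponential(rate=λ) likelihood is ∝ λ^n e^(−λΣtᵢ). Here n = 6 and Σtᵢ = 6.5 + 4.1 + 1 + 5.6 + 0.9 + 11.7 = 29.8.
Posterior ∝ λ^3e^(−12λ) · λ^6e^(−29.8λ) = λ^9e^(−41.8λ), i.e. Gamma(10, 41.8).
Mode = (a−1)/b = 9/41.8 ≈ 0.2153.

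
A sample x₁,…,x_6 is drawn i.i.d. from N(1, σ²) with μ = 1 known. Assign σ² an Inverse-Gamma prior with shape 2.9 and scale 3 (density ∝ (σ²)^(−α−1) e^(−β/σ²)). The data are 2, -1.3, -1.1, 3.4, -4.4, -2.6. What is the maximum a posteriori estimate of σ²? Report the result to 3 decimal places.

σ̂²_MAP = 4.680

Sum of squared deviations about the known mean: SS = (2−1)² + (-1.3−1)² + (-1.1−1)² + (3.4−1)² + (-4.4−1)² + (-2.6−1)² = 58.58.
The Normal likelihood contributes (σ²)^(−n/2) exp(−SS/(2σ²)), so the posterior is Inverse-Gamma(α + n/2, β + SS/2) = Inverse-Gamma(5.9, 32.29).
The mode of Inverse-Gamma(a, b) is b/(a+1) = 32.29/6.9 ≈ 4.680.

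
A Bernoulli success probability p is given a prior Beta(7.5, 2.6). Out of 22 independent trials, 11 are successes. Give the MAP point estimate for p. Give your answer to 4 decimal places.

Prior: Beta(7.5, 2.6).
Data: 11 successes in 22 trials. The binomial likelihood contributes p^11(1−p)^11, so the posterior is Beta(7.5+11, 2.6+11) = Beta(18.5, 13.6).
For Beta(a, b) with a, b > 1 the mode is (a−1)/(a+b−2) = 17.5/30.1 ≈ 0.5814.

p̂_MAP = 0.5814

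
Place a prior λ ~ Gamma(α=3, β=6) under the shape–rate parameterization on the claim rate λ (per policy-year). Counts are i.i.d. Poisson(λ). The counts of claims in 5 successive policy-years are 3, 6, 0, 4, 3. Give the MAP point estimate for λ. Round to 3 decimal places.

λ̂_MAP = 1.636

Σxᵢ = 3+6+0+4+3 = 16, with n = 5.
Posterior ∝ λ^2e^(−6λ) · λ^16e^(−5λ) = λ^18e^(−11λ), i.e. Gamma(shape=19, rate=11).
The mode of a Gamma(a, b) with a ≥ 1 (shape–rate) is (a−1)/b = 18/11 ≈ 1.636.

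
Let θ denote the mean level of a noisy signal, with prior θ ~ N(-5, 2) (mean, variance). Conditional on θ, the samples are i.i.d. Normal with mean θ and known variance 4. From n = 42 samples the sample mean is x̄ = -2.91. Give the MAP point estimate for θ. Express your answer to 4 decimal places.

n = 42, x̄ = -2.91.
For a Normal prior and Normal likelihood with known variance, the posterior is Normal; its mode equals its mean, the precision-weighted average.
Prior precision 1/σ₀² = 1/2 = 0.5; data precision n/σ² = 42/4 = 10.5.
θ̂ = (0.5·(-5) + 10.5·(-2.91)) / (0.5 + 10.5) = (-33.055)/11 = -3.0050.

θ̂_MAP = -3.0050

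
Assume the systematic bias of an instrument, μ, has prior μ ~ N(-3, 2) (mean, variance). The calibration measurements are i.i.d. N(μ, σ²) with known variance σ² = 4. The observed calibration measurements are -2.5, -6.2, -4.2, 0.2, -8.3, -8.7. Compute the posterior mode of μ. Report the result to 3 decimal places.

μ̂_MAP = -4.463

n = 6; x̄ = ((-2.5) + (-6.2) + (-4.2) + 0.2 + (-8.3) + (-8.7))/6 = -29.7/6 = -4.95.
For a Normal prior and Normal likelihood with known variance, the posterior is Normal; its mode equals its mean, the precision-weighted average.
Prior precision 1/σ₀² = 1/2 = 0.5; data precision n/σ² = 6/4 = 1.5.
μ̂ = (0.5·(-3) + 1.5·(-4.95)) / (0.5 + 1.5) = (-8.925)/2 = -4.4625 ≈ -4.463.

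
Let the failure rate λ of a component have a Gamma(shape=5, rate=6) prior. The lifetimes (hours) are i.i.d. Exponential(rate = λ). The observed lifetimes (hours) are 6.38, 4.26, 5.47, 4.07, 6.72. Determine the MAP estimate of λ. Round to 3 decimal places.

The Exponential(rate=λ) likelihood is ∝ λ^n e^(−λΣtᵢ). Here n = 5 and Σtᵢ = 6.38 + 4.26 + 5.47 + 4.07 + 6.72 = 26.90.
Posterior ∝ λ^4e^(−6λ) · λ^5e^(−26.90λ) = λ^9e^(−32.90λ), i.e. Gamma(10, 32.90).
Mode = (a−1)/b = 9/32.90 ≈ 0.274.

λ̂_MAP = 0.274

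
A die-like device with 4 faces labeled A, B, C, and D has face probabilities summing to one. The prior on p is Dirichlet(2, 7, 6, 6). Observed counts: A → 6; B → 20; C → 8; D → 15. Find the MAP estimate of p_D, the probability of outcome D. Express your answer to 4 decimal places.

MAP estimate of p_D = 0.3030

The posterior is Dirichlet(αᵢ + nᵢ) = Dirichlet(8, 27, 14, 21).
For a Dirichlet(a₁,…,a_K) with all aᵢ > 1, the mode has j-th component (aⱼ − 1)/(Σaᵢ − K).
Here Σaᵢ = 70 and K = 4, so p_D = (21 − 1)/(70 − 4) = 20/66 ≈ 0.3030.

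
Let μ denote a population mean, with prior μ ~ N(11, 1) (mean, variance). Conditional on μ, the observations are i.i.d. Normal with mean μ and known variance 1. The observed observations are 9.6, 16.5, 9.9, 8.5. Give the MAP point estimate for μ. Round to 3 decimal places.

n = 4; x̄ = (9.6 + 16.5 + 9.9 + 8.5)/4 = 44.5/4 = 11.125.
For a Normal prior and Normal likelihood with known variance, the posterior is Normal; its mode equals its mean, the precision-weighted average.
Prior precision 1/σ₀² = 1/1 = 1; data precision n/σ² = 4/1 = 4.
μ̂ = (1·11 + 4·11.125) / (1 + 4) = 55.5/5 = 11.100.

μ̂_MAP = 11.100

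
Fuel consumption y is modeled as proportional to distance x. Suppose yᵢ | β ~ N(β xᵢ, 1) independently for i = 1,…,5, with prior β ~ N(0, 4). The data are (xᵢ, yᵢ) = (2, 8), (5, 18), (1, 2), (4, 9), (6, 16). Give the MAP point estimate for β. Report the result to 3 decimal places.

β̂_MAP = 2.918

log p(β | y) = −Σ(yᵢ − βxᵢ)²/(2·1) − β²/(2·4) + const.
Setting the derivative to zero: Σxᵢ(yᵢ − βxᵢ)/1 − β/4 = 0, so β = Σxᵢyᵢ / (Σxᵢ² + σ²/τ²).
Σxᵢyᵢ = 2·8 + 5·18 + 1·2 + 4·9 + 6·16 = 240; Σxᵢ² = 82; σ²/τ² = 0.25.
β̂_MAP = 240 / (82 + 0.25) = 240/82.25 ≈ 2.918.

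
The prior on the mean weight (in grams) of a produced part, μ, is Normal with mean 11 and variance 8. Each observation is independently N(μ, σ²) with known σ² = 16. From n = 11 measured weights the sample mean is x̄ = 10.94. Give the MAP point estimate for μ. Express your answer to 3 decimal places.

n = 11, x̄ = 10.94.
For a Normal prior and Normal likelihood with known variance, the posterior is Normal; its mode equals its mean, the precision-weighted average.
Prior precision 1/σ₀² = 1/8 = 0.125; data precision n/σ² = 11/16 = 0.6875.
μ̂ = (0.125·11 + 0.6875·10.94) / (0.125 + 0.6875) = 8.89625/0.8125 = 7117/650 ≈ 10.949.

μ̂_MAP = 10.949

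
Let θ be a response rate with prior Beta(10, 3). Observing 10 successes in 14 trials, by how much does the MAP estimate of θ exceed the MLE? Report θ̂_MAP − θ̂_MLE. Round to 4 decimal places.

MAP − MLE = 0.0457

Posterior is Beta(20, 7); MAP = (20−1)/(27−2) = 19/25 ≈ 0.76000.
MLE ignores the prior: θ̂_MLE = k/n = 10/14 ≈ 0.71429.
Difference = 19/25 − 10/14 = 8/175 ≈ 0.0457.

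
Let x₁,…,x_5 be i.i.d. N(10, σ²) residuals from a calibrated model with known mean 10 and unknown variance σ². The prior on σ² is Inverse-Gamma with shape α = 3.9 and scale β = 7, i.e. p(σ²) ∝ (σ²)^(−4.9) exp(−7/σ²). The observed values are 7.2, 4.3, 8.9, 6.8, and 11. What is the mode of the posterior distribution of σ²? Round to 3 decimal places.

Sum of squared deviations about the known mean: SS = (7.2−10)² + (4.3−10)² + (8.9−10)² + (6.8−10)² + (11−10)² = 52.78.
The Normal likelihood contributes (σ²)^(−n/2) exp(−SS/(2σ²)), so the posterior is Inverse-Gamma(α + n/2, β + SS/2) = Inverse-Gamma(6.4, 33.39).
The mode of Inverse-Gamma(a, b) is b/(a+1) = 33.39/7.4 ≈ 4.512.

σ̂²_MAP = 4.512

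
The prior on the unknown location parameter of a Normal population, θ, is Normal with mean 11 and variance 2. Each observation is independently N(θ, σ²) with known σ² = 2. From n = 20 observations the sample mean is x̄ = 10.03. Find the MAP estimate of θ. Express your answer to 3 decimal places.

θ̂_MAP = 10.076

n = 20, x̄ = 10.03.
For a Normal prior and Normal likelihood with known variance, the posterior is Normal; its mode equals its mean, the precision-weighted average.
Prior precision 1/σ₀² = 1/2 = 0.5; data precision n/σ² = 20/2 = 10.
θ̂ = (0.5·11 + 10·10.03) / (0.5 + 10) = 105.8/10.5 = 1058/105 ≈ 10.076.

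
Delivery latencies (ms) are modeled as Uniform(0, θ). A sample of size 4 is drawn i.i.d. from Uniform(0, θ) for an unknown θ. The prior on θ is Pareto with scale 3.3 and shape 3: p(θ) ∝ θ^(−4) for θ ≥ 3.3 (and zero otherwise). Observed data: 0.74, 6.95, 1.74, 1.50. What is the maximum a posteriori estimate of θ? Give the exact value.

The Uniform(0, θ) likelihood is θ^(−n) for θ ≥ max(xᵢ), zero otherwise. Here max(xᵢ) = 6.95.
Posterior ∝ θ^(−4) · θ^(−4) = θ^(−8) on θ ≥ max(3.3, 6.95) = 6.95.
This density is strictly decreasing in θ, so the posterior mode lies at the lower boundary of the support.

θ̂_MAP = 6.95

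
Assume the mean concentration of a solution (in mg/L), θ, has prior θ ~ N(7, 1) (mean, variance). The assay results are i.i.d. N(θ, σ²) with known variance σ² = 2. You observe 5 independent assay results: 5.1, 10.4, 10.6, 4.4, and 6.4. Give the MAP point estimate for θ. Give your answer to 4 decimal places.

n = 5; x̄ = (5.1 + 10.4 + 10.6 + 4.4 + 6.4)/5 = 36.9/5 = 7.38.
For a Normal prior and Normal likelihood with known variance, the posterior is Normal; its mode equals its mean, the precision-weighted average.
Prior precision 1/σ₀² = 1/1 = 1; data precision n/σ² = 5/2 = 2.5.
θ̂ = (1·7 + 2.5·7.38) / (1 + 2.5) = 25.45/3.5 = 509/70 ≈ 7.2714.

θ̂_MAP = 7.2714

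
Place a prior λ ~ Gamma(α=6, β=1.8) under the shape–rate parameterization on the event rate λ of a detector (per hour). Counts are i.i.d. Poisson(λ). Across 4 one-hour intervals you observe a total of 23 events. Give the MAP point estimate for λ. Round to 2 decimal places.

Σxᵢ = 23, n = 4.
Posterior ∝ λ^5e^(−1.8λ) · λ^23e^(−4λ) = λ^28e^(−5.8λ), i.e. Gamma(shape=29, rate=5.8).
The mode of a Gamma(a, b) with a ≥ 1 (shape–rate) is (a−1)/b = 28/5.8 ≈ 4.83.

λ̂_MAP = 4.83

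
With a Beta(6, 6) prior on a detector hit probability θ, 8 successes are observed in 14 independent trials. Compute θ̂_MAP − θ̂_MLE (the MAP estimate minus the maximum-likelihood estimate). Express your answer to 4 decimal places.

Posterior is Beta(14, 12); MAP = (14−1)/(26−2) = 13/24 ≈ 0.54167.
MLE ignores the prior: θ̂_MLE = k/n = 8/14 ≈ 0.57143.
Difference = 13/24 − 8/14 = -5/168 ≈ -0.0298.

MAP − MLE = -0.0298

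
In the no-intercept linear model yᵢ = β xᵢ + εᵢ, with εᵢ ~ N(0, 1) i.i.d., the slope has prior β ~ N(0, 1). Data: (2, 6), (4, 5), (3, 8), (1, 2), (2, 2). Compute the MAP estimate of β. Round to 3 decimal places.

log p(β | y) = −Σ(yᵢ − βxᵢ)²/(2·1) − β²/(2·1) + const.
Setting the derivative to zero: Σxᵢ(yᵢ − βxᵢ)/1 − β/1 = 0, so β = Σxᵢyᵢ / (Σxᵢ² + σ²/τ²).
Σxᵢyᵢ = 2·6 + 4·5 + 3·8 + 1·2 + 2·2 = 62; Σxᵢ² = 34; σ²/τ² = 1.
β̂_MAP = 62 / (34 + 1) = 62/35 ≈ 1.771.

β̂_MAP = 1.771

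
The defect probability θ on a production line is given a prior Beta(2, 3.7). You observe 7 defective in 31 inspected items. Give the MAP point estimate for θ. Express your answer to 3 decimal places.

θ̂_MAP = 0.231

Prior: Beta(2, 3.7).
Data: 7 successes in 31 trials. The binomial likelihood contributes θ^7(1−θ)^24, so the posterior is Beta(2+7, 3.7+24) = Beta(9, 27.7).
For Beta(a, b) with a, b > 1 the mode is (a−1)/(a+b−2) = 8/34.7 ≈ 0.231.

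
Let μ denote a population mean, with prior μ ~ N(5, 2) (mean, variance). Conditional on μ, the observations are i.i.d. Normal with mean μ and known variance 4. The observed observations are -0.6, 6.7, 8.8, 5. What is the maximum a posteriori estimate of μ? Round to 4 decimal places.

μ̂_MAP = 4.9833

n = 4; x̄ = ((-0.6) + 6.7 + 8.8 + 5)/4 = 19.9/4 = 4.975.
For a Normal prior and Normal likelihood with known variance, the posterior is Normal; its mode equals its mean, the precision-weighted average.
Prior precision 1/σ₀² = 1/2 = 0.5; data precision n/σ² = 4/4 = 1.
μ̂ = (0.5·5 + 1·4.975) / (0.5 + 1) = 7.475/1.5 = 299/60 ≈ 4.9833.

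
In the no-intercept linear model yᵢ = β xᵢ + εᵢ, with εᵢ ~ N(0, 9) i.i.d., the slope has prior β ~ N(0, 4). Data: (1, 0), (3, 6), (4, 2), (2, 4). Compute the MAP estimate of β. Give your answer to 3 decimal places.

β̂_MAP = 1.054

log p(β | y) = −Σ(yᵢ − βxᵢ)²/(2·9) − β²/(2·4) + const.
Setting the derivative to zero: Σxᵢ(yᵢ − βxᵢ)/9 − β/4 = 0, so β = Σxᵢyᵢ / (Σxᵢ² + σ²/τ²).
Σxᵢyᵢ = 1·0 + 3·6 + 4·2 + 2·4 = 34; Σxᵢ² = 30; σ²/τ² = 2.25.
β̂_MAP = 34 / (30 + 2.25) = 34/32.25 ≈ 1.054.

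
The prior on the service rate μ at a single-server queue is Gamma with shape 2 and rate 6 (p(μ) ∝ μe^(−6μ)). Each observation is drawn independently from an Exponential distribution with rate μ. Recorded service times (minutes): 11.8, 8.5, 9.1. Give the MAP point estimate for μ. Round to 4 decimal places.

The Exponential(rate=μ) likelihood is ∝ μ^n e^(−μΣtᵢ). Here n = 3 and Σtᵢ = 11.8 + 8.5 + 9.1 = 29.4.
Posterior ∝ μe^(−6μ) · μ^3e^(−29.4μ) = μ^4e^(−35.4μ), i.e. Gamma(5, 35.4).
Mode = (a−1)/b = 4/35.4 ≈ 0.1130.

μ̂_MAP = 0.1130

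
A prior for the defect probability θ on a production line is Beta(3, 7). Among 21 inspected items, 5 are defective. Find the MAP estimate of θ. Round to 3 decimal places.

Prior: Beta(3, 7).
Data: 5 successes in 21 trials. The binomial likelihood contributes θ^5(1−θ)^16, so the posterior is Beta(3+5, 7+16) = Beta(8, 23).
For Beta(a, b) with a, b > 1 the mode is (a−1)/(a+b−2) = 7/29 ≈ 0.241.

θ̂_MAP = 0.241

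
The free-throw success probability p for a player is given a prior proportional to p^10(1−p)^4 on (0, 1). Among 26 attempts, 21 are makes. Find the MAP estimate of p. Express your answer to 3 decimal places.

The prior density ∝ p^10(1−p)^4 is the kernel of Beta(11, 5).
Data: 21 successes in 26 trials. The binomial likelihood contributes p^21(1−p)^5, so the posterior is Beta(11+21, 5+5) = Beta(32, 10).
For Beta(a, b) with a, b > 1 the mode is (a−1)/(a+b−2) = 31/40 ≈ 0.775.

p̂_MAP = 0.775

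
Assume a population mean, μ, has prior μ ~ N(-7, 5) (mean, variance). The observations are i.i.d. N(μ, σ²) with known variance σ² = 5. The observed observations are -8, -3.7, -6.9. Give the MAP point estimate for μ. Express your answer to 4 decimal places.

n = 3; x̄ = ((-8) + (-3.7) + (-6.9))/3 = -18.6/3 = -6.2.
For a Normal prior and Normal likelihood with known variance, the posterior is Normal; its mode equals its mean, the precision-weighted average.
Prior precision 1/σ₀² = 1/5 = 0.2; data precision n/σ² = 3/5 = 0.6.
μ̂ = (0.2·(-7) + 0.6·(-6.2)) / (0.2 + 0.6) = (-5.12)/0.8 = -6.4000.

μ̂_MAP = -6.4000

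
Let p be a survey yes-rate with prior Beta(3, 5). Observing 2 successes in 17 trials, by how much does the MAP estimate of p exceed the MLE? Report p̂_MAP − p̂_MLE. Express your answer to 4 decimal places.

MAP − MLE = 0.0563

Posterior is Beta(5, 20); MAP = (5−1)/(25−2) = 4/23 ≈ 0.17391.
MLE ignores the prior: p̂_MLE = k/n = 2/17 ≈ 0.11765.
Difference = 4/23 − 2/17 = 22/391 ≈ 0.0563.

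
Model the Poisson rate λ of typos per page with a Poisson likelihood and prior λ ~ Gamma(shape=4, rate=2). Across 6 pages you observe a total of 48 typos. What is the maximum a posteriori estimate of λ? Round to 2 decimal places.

Σxᵢ = 48, n = 6.
Posterior ∝ λ^3e^(−2λ) · λ^48e^(−6λ) = λ^51e^(−8λ), i.e. Gamma(shape=52, rate=8).
The mode of a Gamma(a, b) with a ≥ 1 (shape–rate) is (a−1)/b = 51/8 ≈ 6.38.

λ̂_MAP = 6.38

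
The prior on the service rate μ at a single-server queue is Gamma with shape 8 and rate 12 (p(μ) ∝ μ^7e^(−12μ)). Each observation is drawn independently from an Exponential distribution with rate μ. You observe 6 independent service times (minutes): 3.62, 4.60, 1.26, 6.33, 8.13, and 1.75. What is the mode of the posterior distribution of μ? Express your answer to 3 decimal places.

The Exponential(rate=μ) likelihood is ∝ μ^n e^(−μΣtᵢ). Here n = 6 and Σtᵢ = 3.62 + 4.60 + 1.26 + 6.33 + 8.13 + 1.75 = 25.69.
Posterior ∝ μ^7e^(−12μ) · μ^6e^(−25.69μ) = μ^13e^(−37.69μ), i.e. Gamma(14, 37.69).
Mode = (a−1)/b = 13/37.69 ≈ 0.345.

μ̂_MAP = 0.345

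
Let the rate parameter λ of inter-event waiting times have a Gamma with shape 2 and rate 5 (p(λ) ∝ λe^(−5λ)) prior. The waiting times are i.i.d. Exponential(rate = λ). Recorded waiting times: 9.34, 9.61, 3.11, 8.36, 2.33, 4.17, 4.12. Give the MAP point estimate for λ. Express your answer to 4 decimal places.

λ̂_MAP = 0.1738

The Exponential(rate=λ) likelihood is ∝ λ^n e^(−λΣtᵢ). Here n = 7 and Σtᵢ = 9.34 + 9.61 + 3.11 + 8.36 + 2.33 + 4.17 + 4.12 = 41.04.
Posterior ∝ λe^(−5λ) · λ^7e^(−41.04λ) = λ^8e^(−46.04λ), i.e. Gamma(9, 46.04).
Mode = (a−1)/b = 8/46.04 ≈ 0.1738.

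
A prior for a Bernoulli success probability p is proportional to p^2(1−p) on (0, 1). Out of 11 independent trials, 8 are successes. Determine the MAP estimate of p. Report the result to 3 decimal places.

p̂_MAP = 0.714

The prior density ∝ p^2(1−p)^1 is the kernel of Beta(3, 2).
Data: 8 successes in 11 trials. The binomial likelihood contributes p^8(1−p)^3, so the posterior is Beta(3+8, 2+3) = Beta(11, 5).
For Beta(a, b) with a, b > 1 the mode is (a−1)/(a+b−2) = 10/14 ≈ 0.714.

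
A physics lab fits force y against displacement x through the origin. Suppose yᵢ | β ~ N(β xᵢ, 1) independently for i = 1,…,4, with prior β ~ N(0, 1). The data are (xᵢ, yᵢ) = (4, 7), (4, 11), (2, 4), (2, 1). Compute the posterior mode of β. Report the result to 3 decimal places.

log p(β | y) = −Σ(yᵢ − βxᵢ)²/(2·1) − β²/(2·1) + const.
Setting the derivative to zero: Σxᵢ(yᵢ − βxᵢ)/1 − β/1 = 0, so β = Σxᵢyᵢ / (Σxᵢ² + σ²/τ²).
Σxᵢyᵢ = 4·7 + 4·11 + 2·4 + 2·1 = 82; Σxᵢ² = 40; σ²/τ² = 1.
β̂_MAP = 82 / (40 + 1) = 82/41 ≈ 2.000.

β̂_MAP = 2.000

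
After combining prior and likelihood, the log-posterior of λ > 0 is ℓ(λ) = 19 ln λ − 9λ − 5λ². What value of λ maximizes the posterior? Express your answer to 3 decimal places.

λ̂_MAP = 1.000

ℓ'(λ) = 19/λ − 9 − 10λ. Setting this to zero and multiplying by λ: 10λ² + 9λ − 19 = 0.
λ = (−9 + √(9² + 4·10·19)) / (2·10) = (−9 + √841) / 20 = (−9 + 29)/20 = 1.
ℓ''(λ) = −19/λ² − 10 < 0, confirming a maximum.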